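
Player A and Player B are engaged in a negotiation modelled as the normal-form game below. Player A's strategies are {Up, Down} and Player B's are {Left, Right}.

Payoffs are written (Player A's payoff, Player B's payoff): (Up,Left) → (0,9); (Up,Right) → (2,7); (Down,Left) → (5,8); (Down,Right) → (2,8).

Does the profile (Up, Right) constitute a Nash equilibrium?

No

At (Up, Right), Player A earns 2; switching to Down would give 2, so Player A has no profitable deviation.
Player B earns 7; switching to Left would give 9, so Player B would deviate.
Since at least one player can profitably deviate, this is not a Nash equilibrium.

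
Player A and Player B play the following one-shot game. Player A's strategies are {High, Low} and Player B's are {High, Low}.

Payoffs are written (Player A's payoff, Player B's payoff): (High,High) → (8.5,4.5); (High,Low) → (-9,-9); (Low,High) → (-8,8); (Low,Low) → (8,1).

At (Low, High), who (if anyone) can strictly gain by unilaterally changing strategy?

Player A at (Low, High) earns -8; deviating to High yields 8.5 — a strict improvement.
Player B earns 8; deviating to Low yields 1 — not better.
Only Player A has a strictly profitable deviation.

Player A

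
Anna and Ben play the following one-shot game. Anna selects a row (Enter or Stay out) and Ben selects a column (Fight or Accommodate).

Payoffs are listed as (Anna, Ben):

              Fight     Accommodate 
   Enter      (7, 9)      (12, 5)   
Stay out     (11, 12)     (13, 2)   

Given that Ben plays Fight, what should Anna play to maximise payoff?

Stay out

Against Fight, Anna earns 7 from Enter and 11 from Stay out.
So Stay out is the best response.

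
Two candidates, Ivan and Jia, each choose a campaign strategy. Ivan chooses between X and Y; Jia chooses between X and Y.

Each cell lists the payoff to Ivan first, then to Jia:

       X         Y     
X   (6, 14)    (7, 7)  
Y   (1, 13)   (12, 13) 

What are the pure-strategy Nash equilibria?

(X, X): Ivan gets 6 ≥ 1 from Y, and Jia gets 14 ≥ 7 from Y — Nash equilibrium.
(X, Y): Ivan prefers Y (12 > 7); Jia prefers X (14 > 7) — not an equilibrium.
(Y, X): Ivan prefers X (6 > 1) — not an equilibrium.
(Y, Y): Ivan gets 12 ≥ 7 from X, and Jia gets 13 ≥ 13 from X — Nash equilibrium.

(X, X) and (Y, Y)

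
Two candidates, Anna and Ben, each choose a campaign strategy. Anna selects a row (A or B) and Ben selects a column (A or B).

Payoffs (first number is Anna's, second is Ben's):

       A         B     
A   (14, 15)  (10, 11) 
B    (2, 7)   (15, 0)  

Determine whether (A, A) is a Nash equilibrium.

At (A, A), Anna earns 14; switching to B would give 2, so Anna has no profitable deviation.
Ben earns 15; switching to B would give 11, so Ben has no profitable deviation.
Neither player can gain by a unilateral deviation, so this profile is a Nash equilibrium.

Yes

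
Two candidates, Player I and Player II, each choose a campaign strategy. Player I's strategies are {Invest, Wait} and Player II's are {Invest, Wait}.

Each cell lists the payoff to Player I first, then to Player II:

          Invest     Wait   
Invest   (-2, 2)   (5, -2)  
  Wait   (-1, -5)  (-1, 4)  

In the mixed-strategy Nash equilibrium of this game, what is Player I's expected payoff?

First find y, the probability Player II plays Invest, from Player I's indifference between Invest and Wait: −2y + 5(1−y) = −y − (1−y), giving y = 6/7.
Since Player I is indifferent in equilibrium, Player I's expected payoff equals the payoff from either row against (6/7, 1/7). Using Invest: −2(6/7) + 5(1/7) = -1.

-1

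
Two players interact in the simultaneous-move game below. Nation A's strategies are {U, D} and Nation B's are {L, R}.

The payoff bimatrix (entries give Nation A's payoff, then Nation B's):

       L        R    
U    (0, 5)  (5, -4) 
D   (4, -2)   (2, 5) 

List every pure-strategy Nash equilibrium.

none

(U, L): Nation A prefers D (4 > 0) — not an equilibrium.
(U, R): Nation B prefers L (5 > -4) — not an equilibrium.
(D, L): Nation B prefers R (5 > -2) — not an equilibrium.
(D, R): Nation A prefers U (5 > 2) — not an equilibrium.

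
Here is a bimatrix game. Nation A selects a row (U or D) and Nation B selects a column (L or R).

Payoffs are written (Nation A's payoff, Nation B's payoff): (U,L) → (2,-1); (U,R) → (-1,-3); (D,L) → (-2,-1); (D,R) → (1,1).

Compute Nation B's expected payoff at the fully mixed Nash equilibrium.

First find x, the probability Nation A plays U, from Nation B's indifference between L and R: −x − (1−x) = −3x + (1−x), giving x = 1/2.
Since Nation B is indifferent in equilibrium, Nation B's expected payoff equals the payoff from either column against (1/2, 1/2). Using L: −(1/2) − (1/2) = -1.

-1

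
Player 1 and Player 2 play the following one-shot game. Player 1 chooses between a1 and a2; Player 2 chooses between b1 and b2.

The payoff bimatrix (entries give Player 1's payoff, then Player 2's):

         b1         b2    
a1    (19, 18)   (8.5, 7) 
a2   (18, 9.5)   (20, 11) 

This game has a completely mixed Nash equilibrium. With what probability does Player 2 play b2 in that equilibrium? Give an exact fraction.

Let c be the probability that Player 2 plays b1. In a completely mixed equilibrium, Player 1 must be indifferent between a1 and a2.
Player 1's expected payoff from a1 is 19c + 8.5(1−c); from a2 it is 18c + 20(1−c).
Setting these equal: 10.5c + 8.5 = −2c + 20, so c = 23/25.
Therefore Player 2 plays b2 with probability 1 − 23/25 = 2/25.

2/25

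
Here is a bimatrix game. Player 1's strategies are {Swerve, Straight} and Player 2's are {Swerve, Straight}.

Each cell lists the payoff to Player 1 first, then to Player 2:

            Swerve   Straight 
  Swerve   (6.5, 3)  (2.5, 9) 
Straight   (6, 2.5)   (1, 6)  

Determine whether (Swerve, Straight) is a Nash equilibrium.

At (Swerve, Straight), Player 1 earns 2.5; switching to Straight would give 1, so Player 1 has no profitable deviation.
Player 2 earns 9; switching to Swerve would give 3, so Player 2 has no profitable deviation.
Neither player can gain by a unilateral deviation, so this profile is a Nash equilibrium.

Yes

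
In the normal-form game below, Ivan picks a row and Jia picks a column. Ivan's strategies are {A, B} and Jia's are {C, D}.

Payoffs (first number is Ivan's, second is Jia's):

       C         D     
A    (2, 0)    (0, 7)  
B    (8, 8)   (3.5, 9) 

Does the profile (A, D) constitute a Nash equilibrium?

No

At (A, D), Ivan earns 0; switching to B would give 3.5, so Ivan would deviate.
Jia earns 7; switching to C would give 0, so Jia has no profitable deviation.
Since at least one player can profitably deviate, this is not a Nash equilibrium.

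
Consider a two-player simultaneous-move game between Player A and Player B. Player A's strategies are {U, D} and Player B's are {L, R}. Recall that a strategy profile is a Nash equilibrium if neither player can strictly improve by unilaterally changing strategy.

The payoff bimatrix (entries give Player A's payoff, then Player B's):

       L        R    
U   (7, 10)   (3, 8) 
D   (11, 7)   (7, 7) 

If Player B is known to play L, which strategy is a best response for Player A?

Against L, Player A earns 7 from U and 11 from D.
So D is the best response.

D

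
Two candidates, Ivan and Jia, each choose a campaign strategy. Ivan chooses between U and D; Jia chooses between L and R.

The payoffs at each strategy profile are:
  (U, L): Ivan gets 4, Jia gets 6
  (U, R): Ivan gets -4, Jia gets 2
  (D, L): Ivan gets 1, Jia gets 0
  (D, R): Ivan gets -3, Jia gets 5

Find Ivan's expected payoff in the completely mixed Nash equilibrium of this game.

First find q, the probability Jia plays L, from Ivan's indifference between U and D: 4q − 4(1−q) = q − 3(1−q), giving q = 1/4.
Since Ivan is indifferent in equilibrium, Ivan's expected payoff equals the payoff from either row against (1/4, 3/4). Using U: 4(1/4) − 4(3/4) = -2.

-2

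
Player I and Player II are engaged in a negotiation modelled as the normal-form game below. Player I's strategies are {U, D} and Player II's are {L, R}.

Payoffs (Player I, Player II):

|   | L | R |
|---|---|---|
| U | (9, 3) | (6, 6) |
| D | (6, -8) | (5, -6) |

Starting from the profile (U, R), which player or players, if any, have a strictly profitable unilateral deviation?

Neither

Player I at (U, R) earns 6; deviating to D yields 5 — not better.
Player II earns 6; deviating to L yields 3 — not better.
Neither player can strictly improve; the profile is a Nash equilibrium.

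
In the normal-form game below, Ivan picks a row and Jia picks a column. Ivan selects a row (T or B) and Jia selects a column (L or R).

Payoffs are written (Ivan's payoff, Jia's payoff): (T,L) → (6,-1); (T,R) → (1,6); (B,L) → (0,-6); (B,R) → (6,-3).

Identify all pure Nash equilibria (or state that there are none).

(T, L): Jia prefers R (6 > -1) — not an equilibrium.
(T, R): Ivan prefers B (6 > 1) — not an equilibrium.
(B, L): Ivan prefers T (6 > 0); Jia prefers R (-3 > -6) — not an equilibrium.
(B, R): Ivan gets 6 ≥ 1 from T, and Jia gets -3 ≥ -6 from L — Nash equilibrium.

(B, R)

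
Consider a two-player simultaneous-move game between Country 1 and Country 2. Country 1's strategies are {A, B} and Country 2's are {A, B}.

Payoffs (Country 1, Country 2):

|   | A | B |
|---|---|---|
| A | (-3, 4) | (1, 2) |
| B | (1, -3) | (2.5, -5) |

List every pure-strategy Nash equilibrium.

(A, A): Country 1 prefers B (1 > -3) — not an equilibrium.
(A, B): Country 1 prefers B (2.5 > 1); Country 2 prefers A (4 > 2) — not an equilibrium.
(B, A): Country 1 gets 1 ≥ -3 from A, and Country 2 gets -3 ≥ -5 from B — Nash equilibrium.
(B, B): Country 2 prefers A (-3 > -5) — not an equilibrium.

(B, A)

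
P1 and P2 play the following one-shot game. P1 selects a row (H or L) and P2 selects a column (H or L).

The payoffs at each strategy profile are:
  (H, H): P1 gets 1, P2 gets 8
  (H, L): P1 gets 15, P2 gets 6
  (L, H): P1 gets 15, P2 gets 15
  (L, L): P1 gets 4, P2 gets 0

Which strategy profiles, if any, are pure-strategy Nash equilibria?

(L, H)

(H, H): P1 prefers L (15 > 1) — not an equilibrium.
(H, L): P2 prefers H (8 > 6) — not an equilibrium.
(L, H): P1 gets 15 ≥ 1 from H, and P2 gets 15 ≥ 0 from L — Nash equilibrium.
(L, L): P1 prefers H (15 > 4); P2 prefers H (15 > 0) — not an equilibrium.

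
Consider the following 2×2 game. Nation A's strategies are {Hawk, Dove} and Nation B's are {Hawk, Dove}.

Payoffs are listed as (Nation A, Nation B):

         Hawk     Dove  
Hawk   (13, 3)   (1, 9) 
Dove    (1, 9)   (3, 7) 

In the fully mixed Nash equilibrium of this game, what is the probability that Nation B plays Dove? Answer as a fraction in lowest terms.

6/7

Let q be the probability that Nation B plays Hawk. In a completely mixed equilibrium, Nation A must be indifferent between Hawk and Dove.
Nation A's expected payoff from Hawk is 13q + (1−q); from Dove it is q + 3(1−q).
Setting these equal: 12q + 1 = −2q + 3, so q = 1/7.
Therefore Nation B plays Dove with probability 1 − 1/7 = 6/7.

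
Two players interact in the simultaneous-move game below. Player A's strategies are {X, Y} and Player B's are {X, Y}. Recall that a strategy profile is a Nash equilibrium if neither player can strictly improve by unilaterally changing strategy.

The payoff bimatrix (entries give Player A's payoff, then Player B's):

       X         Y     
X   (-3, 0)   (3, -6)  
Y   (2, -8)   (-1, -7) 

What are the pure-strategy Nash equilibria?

(X, X): Player A prefers Y (2 > -3) — not an equilibrium.
(X, Y): Player B prefers X (0 > -6) — not an equilibrium.
(Y, X): Player B prefers Y (-7 > -8) — not an equilibrium.
(Y, Y): Player A prefers X (3 > -1) — not an equilibrium.

none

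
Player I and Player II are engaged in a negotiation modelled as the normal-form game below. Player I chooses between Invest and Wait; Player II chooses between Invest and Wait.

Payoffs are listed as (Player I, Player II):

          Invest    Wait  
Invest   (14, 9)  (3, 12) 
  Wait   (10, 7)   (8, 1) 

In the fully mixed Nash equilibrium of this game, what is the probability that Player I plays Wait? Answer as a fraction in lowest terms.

Let r be the probability that Player I plays Invest. In a completely mixed equilibrium, Player II must be indifferent between Invest and Wait.
Player II's expected payoff from Invest is 9r + 7(1−r); from Wait it is 12r + (1−r).
Setting these equal: 2r + 7 = 11r + 1, so r = 2/3.
Therefore Player I plays Wait with probability 1 − 2/3 = 1/3.

1/3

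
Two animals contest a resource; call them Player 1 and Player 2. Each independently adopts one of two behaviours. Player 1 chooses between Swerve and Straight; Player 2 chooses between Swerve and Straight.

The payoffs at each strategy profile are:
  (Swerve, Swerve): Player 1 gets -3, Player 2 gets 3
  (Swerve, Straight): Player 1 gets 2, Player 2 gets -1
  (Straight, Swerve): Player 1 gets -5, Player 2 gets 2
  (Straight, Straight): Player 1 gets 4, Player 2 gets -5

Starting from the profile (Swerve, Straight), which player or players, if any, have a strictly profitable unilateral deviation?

Both

Player 1 at (Swerve, Straight) earns 2; deviating to Straight yields 4 — a strict improvement.
Player 2 earns -1; deviating to Swerve yields 3 — a strict improvement.
Both Player 1 and Player 2 have strictly profitable deviations.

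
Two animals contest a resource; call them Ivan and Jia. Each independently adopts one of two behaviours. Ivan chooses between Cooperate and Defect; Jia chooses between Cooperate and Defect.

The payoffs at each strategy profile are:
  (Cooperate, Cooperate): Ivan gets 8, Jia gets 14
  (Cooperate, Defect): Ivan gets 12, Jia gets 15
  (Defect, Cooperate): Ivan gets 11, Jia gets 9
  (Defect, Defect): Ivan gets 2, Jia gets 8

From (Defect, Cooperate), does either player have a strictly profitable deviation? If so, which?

Neither

Ivan at (Defect, Cooperate) earns 11; deviating to Cooperate yields 8 — not better.
Jia earns 9; deviating to Defect yields 8 — not better.
Neither player can strictly improve; the profile is a Nash equilibrium.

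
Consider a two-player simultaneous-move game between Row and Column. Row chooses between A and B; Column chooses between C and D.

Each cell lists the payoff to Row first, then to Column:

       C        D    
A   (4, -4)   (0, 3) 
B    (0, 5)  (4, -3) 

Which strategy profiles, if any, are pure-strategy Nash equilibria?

(A, C): Column prefers D (3 > -4) — not an equilibrium.
(A, D): Row prefers B (4 > 0) — not an equilibrium.
(B, C): Row prefers A (4 > 0) — not an equilibrium.
(B, D): Column prefers C (5 > -3) — not an equilibrium.

none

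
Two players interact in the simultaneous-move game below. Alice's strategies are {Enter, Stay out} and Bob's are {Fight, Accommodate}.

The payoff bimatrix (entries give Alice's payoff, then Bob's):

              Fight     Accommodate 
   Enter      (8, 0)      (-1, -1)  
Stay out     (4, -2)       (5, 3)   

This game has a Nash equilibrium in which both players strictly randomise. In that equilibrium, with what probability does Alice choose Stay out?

1/6

Let x be the probability that Alice plays Enter. In a completely mixed equilibrium, Bob must be indifferent between Fight and Accommodate.
Bob's expected payoff from Fight is −2(1−x); from Accommodate it is −x + 3(1−x).
Setting these equal: 2x − 2 = −4x + 3, so x = 5/6.
Therefore Alice plays Stay out with probability 1 − 5/6 = 1/6.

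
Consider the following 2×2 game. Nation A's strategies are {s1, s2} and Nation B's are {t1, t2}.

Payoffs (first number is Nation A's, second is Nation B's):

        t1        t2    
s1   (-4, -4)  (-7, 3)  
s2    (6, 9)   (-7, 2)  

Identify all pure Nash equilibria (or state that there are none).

(s1, t1): Nation A prefers s2 (6 > -4); Nation B prefers t2 (3 > -4) — not an equilibrium.
(s1, t2): Nation A gets -7 ≥ -7 from s2, and Nation B gets 3 ≥ -4 from t1 — Nash equilibrium.
(s2, t1): Nation A gets 6 ≥ -4 from s1, and Nation B gets 9 ≥ 2 from t2 — Nash equilibrium.
(s2, t2): Nation B prefers t1 (9 > 2) — not an equilibrium.

(s1, t2) and (s2, t1)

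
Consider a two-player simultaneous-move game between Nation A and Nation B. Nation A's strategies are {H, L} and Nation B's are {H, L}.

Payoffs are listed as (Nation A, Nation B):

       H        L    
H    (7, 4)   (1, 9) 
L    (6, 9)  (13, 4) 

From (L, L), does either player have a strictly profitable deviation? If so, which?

Nation B

Nation A at (L, L) earns 13; deviating to H yields 1 — not better.
Nation B earns 4; deviating to H yields 9 — a strict improvement.
Only Nation B has a strictly profitable deviation.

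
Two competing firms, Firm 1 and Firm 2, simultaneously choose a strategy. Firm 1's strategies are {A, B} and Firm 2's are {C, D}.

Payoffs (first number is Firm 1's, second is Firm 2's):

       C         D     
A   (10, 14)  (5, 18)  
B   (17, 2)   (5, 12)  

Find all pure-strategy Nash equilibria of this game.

(A, D) and (B, D)

(A, C): Firm 1 prefers B (17 > 10); Firm 2 prefers D (18 > 14) — not an equilibrium.
(A, D): Firm 1 gets 5 ≥ 5 from B, and Firm 2 gets 18 ≥ 14 from C — Nash equilibrium.
(B, C): Firm 2 prefers D (12 > 2) — not an equilibrium.
(B, D): Firm 1 gets 5 ≥ 5 from A, and Firm 2 gets 12 ≥ 2 from C — Nash equilibrium.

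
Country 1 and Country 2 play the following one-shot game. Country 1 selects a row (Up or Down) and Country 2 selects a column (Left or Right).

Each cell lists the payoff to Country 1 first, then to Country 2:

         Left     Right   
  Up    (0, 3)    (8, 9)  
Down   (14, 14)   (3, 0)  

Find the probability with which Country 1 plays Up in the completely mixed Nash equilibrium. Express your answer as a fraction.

7/10

Let p be the probability that Country 1 plays Up. In a completely mixed equilibrium, Country 2 must be indifferent between Left and Right.
Country 2's expected payoff from Left is 3p + 14(1−p); from Right it is 9p.
Setting these equal: −11p + 14 = 9p, so p = 7/10.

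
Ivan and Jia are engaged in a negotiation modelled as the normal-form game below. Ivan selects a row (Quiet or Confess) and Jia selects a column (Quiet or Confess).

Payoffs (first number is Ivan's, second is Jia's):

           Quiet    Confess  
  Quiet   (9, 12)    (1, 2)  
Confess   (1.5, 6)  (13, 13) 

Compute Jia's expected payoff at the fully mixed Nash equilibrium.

First find p, the probability Ivan plays Quiet, from Jia's indifference between Quiet and Confess: 12p + 6(1−p) = 2p + 13(1−p), giving p = 7/17.
Since Jia is indifferent in equilibrium, Jia's expected payoff equals the payoff from either column against (7/17, 10/17). Using Quiet: 12(7/17) + 6(10/17) = 144/17.

144/17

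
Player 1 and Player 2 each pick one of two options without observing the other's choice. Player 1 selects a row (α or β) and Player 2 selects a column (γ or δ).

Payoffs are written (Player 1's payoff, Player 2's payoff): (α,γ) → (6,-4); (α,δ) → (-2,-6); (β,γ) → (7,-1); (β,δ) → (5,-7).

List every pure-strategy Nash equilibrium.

(α, γ): Player 1 prefers β (7 > 6) — not an equilibrium.
(α, δ): Player 1 prefers β (5 > -2); Player 2 prefers γ (-4 > -6) — not an equilibrium.
(β, γ): Player 1 gets 7 ≥ 6 from α, and Player 2 gets -1 ≥ -7 from δ — Nash equilibrium.
(β, δ): Player 2 prefers γ (-1 > -7) — not an equilibrium.

(β, γ)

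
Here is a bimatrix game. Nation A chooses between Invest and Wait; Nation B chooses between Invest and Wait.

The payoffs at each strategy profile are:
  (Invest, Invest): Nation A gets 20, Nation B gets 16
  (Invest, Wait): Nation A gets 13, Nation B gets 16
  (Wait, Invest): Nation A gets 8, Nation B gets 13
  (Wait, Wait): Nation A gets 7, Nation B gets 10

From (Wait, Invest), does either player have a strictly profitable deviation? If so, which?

Nation A at (Wait, Invest) earns 8; deviating to Invest yields 20 — a strict improvement.
Nation B earns 13; deviating to Wait yields 10 — not better.
Only Nation A has a strictly profitable deviation.

Nation A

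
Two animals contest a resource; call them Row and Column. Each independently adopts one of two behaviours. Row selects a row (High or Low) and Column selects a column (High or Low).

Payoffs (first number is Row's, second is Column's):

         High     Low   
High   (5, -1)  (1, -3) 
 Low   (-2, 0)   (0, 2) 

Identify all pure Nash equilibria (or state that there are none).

(High, High): Row gets 5 ≥ -2 from Low, and Column gets -1 ≥ -3 from Low — Nash equilibrium.
(High, Low): Column prefers High (-1 > -3) — not an equilibrium.
(Low, High): Row prefers High (5 > -2); Column prefers Low (2 > 0) — not an equilibrium.
(Low, Low): Row prefers High (1 > 0) — not an equilibrium.

(High, High)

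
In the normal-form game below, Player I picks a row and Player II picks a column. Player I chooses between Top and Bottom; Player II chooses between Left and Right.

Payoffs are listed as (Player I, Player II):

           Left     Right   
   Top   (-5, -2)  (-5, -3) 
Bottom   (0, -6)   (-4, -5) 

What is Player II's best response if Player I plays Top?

Left

Against Top, Player II earns -2 from Left and -3 from Right.
So Left is the best response.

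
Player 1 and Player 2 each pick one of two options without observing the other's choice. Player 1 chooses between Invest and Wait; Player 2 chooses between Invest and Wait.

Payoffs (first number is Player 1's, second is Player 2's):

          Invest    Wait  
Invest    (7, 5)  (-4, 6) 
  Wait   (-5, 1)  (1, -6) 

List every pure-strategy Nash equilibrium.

(Invest, Invest): Player 2 prefers Wait (6 > 5) — not an equilibrium.
(Invest, Wait): Player 1 prefers Wait (1 > -4) — not an equilibrium.
(Wait, Invest): Player 1 prefers Invest (7 > -5) — not an equilibrium.
(Wait, Wait): Player 2 prefers Invest (1 > -6) — not an equilibrium.

none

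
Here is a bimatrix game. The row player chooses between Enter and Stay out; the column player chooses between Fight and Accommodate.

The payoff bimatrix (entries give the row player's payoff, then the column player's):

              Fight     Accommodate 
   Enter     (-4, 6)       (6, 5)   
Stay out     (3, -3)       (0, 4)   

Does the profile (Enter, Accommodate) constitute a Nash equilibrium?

No

At (Enter, Accommodate), the row player earns 6; switching to Stay out would give 0, so the row player has no profitable deviation.
The column player earns 5; switching to Fight would give 6, so the column player would deviate.
Since at least one player can profitably deviate, this is not a Nash equilibrium.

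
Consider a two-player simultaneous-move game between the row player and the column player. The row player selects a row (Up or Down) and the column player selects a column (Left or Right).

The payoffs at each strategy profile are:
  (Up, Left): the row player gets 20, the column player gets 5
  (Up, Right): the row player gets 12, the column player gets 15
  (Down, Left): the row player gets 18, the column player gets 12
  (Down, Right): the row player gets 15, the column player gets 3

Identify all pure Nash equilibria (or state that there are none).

none

(Up, Left): the column player prefers Right (15 > 5) — not an equilibrium.
(Up, Right): the row player prefers Down (15 > 12) — not an equilibrium.
(Down, Left): the row player prefers Up (20 > 18) — not an equilibrium.
(Down, Right): the column player prefers Left (12 > 3) — not an equilibrium.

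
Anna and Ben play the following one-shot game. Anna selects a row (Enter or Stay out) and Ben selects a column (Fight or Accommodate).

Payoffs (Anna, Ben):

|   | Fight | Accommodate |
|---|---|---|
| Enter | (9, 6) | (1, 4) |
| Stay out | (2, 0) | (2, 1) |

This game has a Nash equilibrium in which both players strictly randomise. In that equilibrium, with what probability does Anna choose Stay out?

Let r be the probability that Anna plays Enter. In a completely mixed equilibrium, Ben must be indifferent between Fight and Accommodate.
Ben's expected payoff from Fight is 6r; from Accommodate it is 4r + (1−r).
Setting these equal: 6r = 3r + 1, so r = 1/3.
Therefore Anna plays Stay out with probability 1 − 1/3 = 2/3.

2/3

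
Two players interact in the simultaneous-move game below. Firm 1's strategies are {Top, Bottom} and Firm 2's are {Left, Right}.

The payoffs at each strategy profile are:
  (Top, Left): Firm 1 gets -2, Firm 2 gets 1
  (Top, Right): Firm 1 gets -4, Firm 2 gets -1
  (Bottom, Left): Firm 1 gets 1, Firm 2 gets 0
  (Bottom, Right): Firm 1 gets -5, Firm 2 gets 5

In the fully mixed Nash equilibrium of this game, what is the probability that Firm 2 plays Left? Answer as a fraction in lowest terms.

Let c be the probability that Firm 2 plays Left. In a completely mixed equilibrium, Firm 1 must be indifferent between Top and Bottom.
Firm 1's expected payoff from Top is −2c − 4(1−c); from Bottom it is c − 5(1−c).
Setting these equal: 2c − 4 = 6c − 5, so c = 1/4.

1/4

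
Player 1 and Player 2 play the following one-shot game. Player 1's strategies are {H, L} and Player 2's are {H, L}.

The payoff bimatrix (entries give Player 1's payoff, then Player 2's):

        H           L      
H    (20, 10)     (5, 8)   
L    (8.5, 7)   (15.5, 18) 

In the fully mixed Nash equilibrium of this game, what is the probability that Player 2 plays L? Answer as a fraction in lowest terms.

23/44

Let c be the probability that Player 2 plays H. In a completely mixed equilibrium, Player 1 must be indifferent between H and L.
Player 1's expected payoff from H is 20c + 5(1−c); from L it is 8.5c + 15.5(1−c).
Setting these equal: 15c + 5 = −7c + 15.5, so c = 21/44.
Therefore Player 2 plays L with probability 1 − 21/44 = 23/44.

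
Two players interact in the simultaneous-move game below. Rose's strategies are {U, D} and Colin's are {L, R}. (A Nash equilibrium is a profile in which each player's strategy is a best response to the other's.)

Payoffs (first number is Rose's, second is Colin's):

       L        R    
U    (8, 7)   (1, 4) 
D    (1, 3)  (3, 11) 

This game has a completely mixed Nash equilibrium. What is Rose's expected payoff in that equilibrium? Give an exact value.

First find q, the probability Colin plays L, from Rose's indifference between U and D: 8q + (1−q) = q + 3(1−q), giving q = 2/9.
Since Rose is indifferent in equilibrium, Rose's expected payoff equals the payoff from either row against (2/9, 7/9). Using U: 8(2/9) + (7/9) = 23/9.

23/9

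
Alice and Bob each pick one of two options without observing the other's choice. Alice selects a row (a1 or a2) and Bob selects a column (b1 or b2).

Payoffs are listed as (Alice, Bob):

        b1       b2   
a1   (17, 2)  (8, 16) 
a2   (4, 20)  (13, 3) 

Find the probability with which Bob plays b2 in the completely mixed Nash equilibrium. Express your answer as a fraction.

Let c be the probability that Bob plays b1. In a completely mixed equilibrium, Alice must be indifferent between a1 and a2.
Alice's expected payoff from a1 is 17c + 8(1−c); from a2 it is 4c + 13(1−c).
Setting these equal: 9c + 8 = −9c + 13, so c = 5/18.
Therefore Bob plays b2 with probability 1 − 5/18 = 13/18.

13/18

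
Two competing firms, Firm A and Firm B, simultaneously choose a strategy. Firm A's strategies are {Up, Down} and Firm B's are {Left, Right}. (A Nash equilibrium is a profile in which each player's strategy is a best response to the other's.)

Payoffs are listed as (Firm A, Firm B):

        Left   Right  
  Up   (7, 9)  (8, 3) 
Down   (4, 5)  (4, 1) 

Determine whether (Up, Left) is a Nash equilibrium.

At (Up, Left), Firm A earns 7; switching to Down would give 4, so Firm A has no profitable deviation.
Firm B earns 9; switching to Right would give 3, so Firm B has no profitable deviation.
Neither player can gain by a unilateral deviation, so this profile is a Nash equilibrium.

Yes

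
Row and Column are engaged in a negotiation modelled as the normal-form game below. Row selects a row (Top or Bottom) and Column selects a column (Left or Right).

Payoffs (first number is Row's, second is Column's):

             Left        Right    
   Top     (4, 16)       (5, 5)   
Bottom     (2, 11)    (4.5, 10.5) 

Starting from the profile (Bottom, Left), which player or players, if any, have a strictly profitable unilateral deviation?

Row

Row at (Bottom, Left) earns 2; deviating to Top yields 4 — a strict improvement.
Column earns 11; deviating to Right yields 10.5 — not better.
Only Row has a strictly profitable deviation.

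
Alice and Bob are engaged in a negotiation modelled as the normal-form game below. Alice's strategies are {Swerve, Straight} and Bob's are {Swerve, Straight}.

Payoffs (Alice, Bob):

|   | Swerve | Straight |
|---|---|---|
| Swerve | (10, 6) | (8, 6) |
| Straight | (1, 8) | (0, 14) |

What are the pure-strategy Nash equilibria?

(Swerve, Swerve): Alice gets 10 ≥ 1 from Straight, and Bob gets 6 ≥ 6 from Straight — Nash equilibrium.
(Swerve, Straight): Alice gets 8 ≥ 0 from Straight, and Bob gets 6 ≥ 6 from Swerve — Nash equilibrium.
(Straight, Swerve): Alice prefers Swerve (10 > 1); Bob prefers Straight (14 > 8) — not an equilibrium.
(Straight, Straight): Alice prefers Swerve (8 > 0) — not an equilibrium.

(Swerve, Swerve) and (Swerve, Straight)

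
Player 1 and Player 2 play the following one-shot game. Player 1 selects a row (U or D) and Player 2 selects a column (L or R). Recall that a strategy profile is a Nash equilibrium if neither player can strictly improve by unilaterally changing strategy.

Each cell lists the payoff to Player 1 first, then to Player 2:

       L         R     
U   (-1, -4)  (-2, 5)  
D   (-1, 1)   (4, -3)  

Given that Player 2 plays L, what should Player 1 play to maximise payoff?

Against L, Player 1 earns -1 from U and -1 from D.
So either strategy is a best response.

either — both U and D are best responses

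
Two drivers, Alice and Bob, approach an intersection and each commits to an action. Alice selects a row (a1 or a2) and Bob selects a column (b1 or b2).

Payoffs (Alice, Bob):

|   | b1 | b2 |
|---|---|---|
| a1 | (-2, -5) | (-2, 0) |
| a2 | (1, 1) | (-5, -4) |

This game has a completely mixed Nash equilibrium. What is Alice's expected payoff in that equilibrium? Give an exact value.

-2

First find q, the probability Bob plays b1, from Alice's indifference between a1 and a2: −2q − 2(1−q) = q − 5(1−q), giving q = 1/2.
Since Alice is indifferent in equilibrium, Alice's expected payoff equals the payoff from either row against (1/2, 1/2). Using a1: −2(1/2) − 2(1/2) = -2.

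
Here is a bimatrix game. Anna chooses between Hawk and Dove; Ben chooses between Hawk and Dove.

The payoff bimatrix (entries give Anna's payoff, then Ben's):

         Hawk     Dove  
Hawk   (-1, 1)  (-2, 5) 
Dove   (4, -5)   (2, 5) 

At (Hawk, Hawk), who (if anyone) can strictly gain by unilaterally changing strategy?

Anna at (Hawk, Hawk) earns -1; deviating to Dove yields 4 — a strict improvement.
Ben earns 1; deviating to Dove yields 5 — a strict improvement.
Both Anna and Ben have strictly profitable deviations.

Both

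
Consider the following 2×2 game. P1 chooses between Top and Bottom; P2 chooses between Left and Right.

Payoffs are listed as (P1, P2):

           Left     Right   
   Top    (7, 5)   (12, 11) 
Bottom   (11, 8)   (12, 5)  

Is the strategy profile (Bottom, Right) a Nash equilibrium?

No

At (Bottom, Right), P1 earns 12; switching to Top would give 12, so P1 has no profitable deviation.
P2 earns 5; switching to Left would give 8, so P2 would deviate.
Since at least one player can profitably deviate, this is not a Nash equilibrium.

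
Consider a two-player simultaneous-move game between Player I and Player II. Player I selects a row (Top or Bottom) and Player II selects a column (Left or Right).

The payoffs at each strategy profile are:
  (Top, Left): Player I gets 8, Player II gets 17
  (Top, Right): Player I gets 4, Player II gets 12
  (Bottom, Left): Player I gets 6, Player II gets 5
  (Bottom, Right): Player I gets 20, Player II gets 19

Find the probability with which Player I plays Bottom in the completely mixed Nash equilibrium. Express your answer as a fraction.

Let p be the probability that Player I plays Top. In a completely mixed equilibrium, Player II must be indifferent between Left and Right.
Player II's expected payoff from Left is 17p + 5(1−p); from Right it is 12p + 19(1−p).
Setting these equal: 12p + 5 = −7p + 19, so p = 14/19.
Therefore Player I plays Bottom with probability 1 − 14/19 = 5/19.

5/19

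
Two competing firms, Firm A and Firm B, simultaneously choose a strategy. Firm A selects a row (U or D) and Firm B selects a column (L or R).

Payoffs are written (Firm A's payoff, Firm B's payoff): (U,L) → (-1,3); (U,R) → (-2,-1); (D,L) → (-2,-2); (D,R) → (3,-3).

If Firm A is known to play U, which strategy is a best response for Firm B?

L

Against U, Firm B earns 3 from L and -1 from R.
So L is the best response.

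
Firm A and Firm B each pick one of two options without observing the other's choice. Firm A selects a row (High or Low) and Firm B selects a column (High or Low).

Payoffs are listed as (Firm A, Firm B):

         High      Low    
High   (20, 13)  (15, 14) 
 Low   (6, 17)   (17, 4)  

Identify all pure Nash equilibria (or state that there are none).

(High, High): Firm B prefers Low (14 > 13) — not an equilibrium.
(High, Low): Firm A prefers Low (17 > 15) — not an equilibrium.
(Low, High): Firm A prefers High (20 > 6) — not an equilibrium.
(Low, Low): Firm B prefers High (17 > 4) — not an equilibrium.

none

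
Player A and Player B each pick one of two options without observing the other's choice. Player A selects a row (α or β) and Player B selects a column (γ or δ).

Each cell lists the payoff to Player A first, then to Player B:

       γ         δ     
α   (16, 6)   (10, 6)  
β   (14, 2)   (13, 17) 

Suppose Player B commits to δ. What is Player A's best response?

β

Against δ, Player A earns 10 from α and 13 from β.
So β is the best response.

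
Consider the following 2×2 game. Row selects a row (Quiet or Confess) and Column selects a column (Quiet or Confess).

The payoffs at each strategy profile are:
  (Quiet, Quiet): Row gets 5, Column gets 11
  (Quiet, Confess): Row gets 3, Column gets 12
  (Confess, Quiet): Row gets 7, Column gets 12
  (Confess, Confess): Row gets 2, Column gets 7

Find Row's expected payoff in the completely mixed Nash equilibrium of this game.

First find q, the probability Column plays Quiet, from Row's indifference between Quiet and Confess: 5q + 3(1−q) = 7q + 2(1−q), giving q = 1/3.
Since Row is indifferent in equilibrium, Row's expected payoff equals the payoff from either row against (1/3, 2/3). Using Quiet: 5(1/3) + 3(2/3) = 11/3.

11/3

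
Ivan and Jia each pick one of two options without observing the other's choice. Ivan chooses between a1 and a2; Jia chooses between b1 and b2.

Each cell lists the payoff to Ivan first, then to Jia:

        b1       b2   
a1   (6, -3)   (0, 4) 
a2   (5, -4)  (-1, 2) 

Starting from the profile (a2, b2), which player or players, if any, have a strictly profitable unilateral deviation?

Ivan

Ivan at (a2, b2) earns -1; deviating to a1 yields 0 — a strict improvement.
Jia earns 2; deviating to b1 yields -4 — not better.
Only Ivan has a strictly profitable deviation.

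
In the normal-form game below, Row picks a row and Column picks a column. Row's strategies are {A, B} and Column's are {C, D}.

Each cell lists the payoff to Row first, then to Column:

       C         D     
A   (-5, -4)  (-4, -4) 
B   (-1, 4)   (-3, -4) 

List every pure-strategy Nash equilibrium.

(A, C): Row prefers B (-1 > -5) — not an equilibrium.
(A, D): Row prefers B (-3 > -4) — not an equilibrium.
(B, C): Row gets -1 ≥ -5 from A, and Column gets 4 ≥ -4 from D — Nash equilibrium.
(B, D): Column prefers C (4 > -4) — not an equilibrium.

(B, C)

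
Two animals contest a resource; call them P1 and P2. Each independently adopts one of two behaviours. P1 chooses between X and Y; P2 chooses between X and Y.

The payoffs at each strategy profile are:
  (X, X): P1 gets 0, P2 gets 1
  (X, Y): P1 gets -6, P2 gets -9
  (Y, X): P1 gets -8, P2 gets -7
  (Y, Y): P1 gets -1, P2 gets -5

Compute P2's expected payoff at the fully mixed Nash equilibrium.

-17/3

First find x, the probability P1 plays X, from P2's indifference between X and Y: x − 7(1−x) = −9x − 5(1−x), giving x = 1/6.
Since P2 is indifferent in equilibrium, P2's expected payoff equals the payoff from either column against (1/6, 5/6). Using X: (1/6) − 7(5/6) = -17/3.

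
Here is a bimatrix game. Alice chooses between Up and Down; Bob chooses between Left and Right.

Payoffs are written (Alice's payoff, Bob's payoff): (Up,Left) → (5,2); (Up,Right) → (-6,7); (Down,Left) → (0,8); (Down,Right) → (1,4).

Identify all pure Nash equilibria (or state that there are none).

(Up, Left): Bob prefers Right (7 > 2) — not an equilibrium.
(Up, Right): Alice prefers Down (1 > -6) — not an equilibrium.
(Down, Left): Alice prefers Up (5 > 0) — not an equilibrium.
(Down, Right): Bob prefers Left (8 > 4) — not an equilibrium.

none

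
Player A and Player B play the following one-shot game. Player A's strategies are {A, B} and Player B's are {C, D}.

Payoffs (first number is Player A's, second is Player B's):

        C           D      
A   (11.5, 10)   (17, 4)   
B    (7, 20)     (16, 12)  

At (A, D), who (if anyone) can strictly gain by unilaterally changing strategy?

Player B

Player A at (A, D) earns 17; deviating to B yields 16 — not better.
Player B earns 4; deviating to C yields 10 — a strict improvement.
Only Player B has a strictly profitable deviation.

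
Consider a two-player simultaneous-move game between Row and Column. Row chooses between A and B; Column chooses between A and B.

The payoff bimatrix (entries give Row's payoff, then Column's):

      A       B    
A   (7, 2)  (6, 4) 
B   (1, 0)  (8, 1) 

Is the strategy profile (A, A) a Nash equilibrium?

At (A, A), Row earns 7; switching to B would give 1, so Row has no profitable deviation.
Column earns 2; switching to B would give 4, so Column would deviate.
Since at least one player can profitably deviate, this is not a Nash equilibrium.

No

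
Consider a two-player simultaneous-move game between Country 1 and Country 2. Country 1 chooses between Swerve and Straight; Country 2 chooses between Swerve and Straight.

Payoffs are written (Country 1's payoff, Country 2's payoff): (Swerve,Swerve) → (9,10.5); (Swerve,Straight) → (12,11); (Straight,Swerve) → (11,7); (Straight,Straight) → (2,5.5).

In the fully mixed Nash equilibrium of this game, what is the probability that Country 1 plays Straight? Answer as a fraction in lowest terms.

1/4

Let r be the probability that Country 1 plays Swerve. In a completely mixed equilibrium, Country 2 must be indifferent between Swerve and Straight.
Country 2's expected payoff from Swerve is 10.5r + 7(1−r); from Straight it is 11r + 5.5(1−r).
Setting these equal: 3.5r + 7 = 5.5r + 5.5, so r = 3/4.
Therefore Country 1 plays Straight with probability 1 − 3/4 = 1/4.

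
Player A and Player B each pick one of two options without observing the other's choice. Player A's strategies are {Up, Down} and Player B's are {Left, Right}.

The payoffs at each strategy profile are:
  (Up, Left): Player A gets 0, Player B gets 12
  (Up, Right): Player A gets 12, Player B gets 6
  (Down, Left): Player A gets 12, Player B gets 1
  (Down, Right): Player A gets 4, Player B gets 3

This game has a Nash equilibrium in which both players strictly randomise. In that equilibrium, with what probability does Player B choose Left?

2/5

Let y be the probability that Player B plays Left. In a completely mixed equilibrium, Player A must be indifferent between Up and Down.
Player A's expected payoff from Up is 12(1−y); from Down it is 12y + 4(1−y).
Setting these equal: −12y + 12 = 8y + 4, so y = 2/5.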